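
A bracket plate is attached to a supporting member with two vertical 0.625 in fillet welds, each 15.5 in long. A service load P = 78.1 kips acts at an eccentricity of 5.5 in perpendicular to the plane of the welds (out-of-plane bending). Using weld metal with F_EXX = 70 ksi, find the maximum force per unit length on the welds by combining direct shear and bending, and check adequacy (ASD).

f_max ≈ 5.93 kip/in; adequate

L_w = 2 × 15.5 = 31 in; section modulus (unit throat) S = 2 × L²/6 = 80.08 in².
Direct shear f_v = P/L_w = 78.1/31 = 2.519 kip/in.
Moment M = P × e = 78.1 × 5.5 = 429.55 kip·in; bending f_b = M/S = 5.364 kip/in.
f_max = √(f_v² + f_b²) = √(2.519² + 5.364²) = 5.926 kip/in.
r_n/Ω = (1/2.0) × 0.6 × 70 × (0.707 × 0.625) = 9.279 kip/in → adequate.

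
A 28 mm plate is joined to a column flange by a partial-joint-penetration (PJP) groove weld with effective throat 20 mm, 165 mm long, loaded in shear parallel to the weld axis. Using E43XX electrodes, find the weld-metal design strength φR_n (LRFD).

E43XX → F_EXX = 430 MPa.
Effective throat (given) t_e = 20 mm.
A_we = 20 × 165 = 3300 mm².
F_nw = 0.6 F_EXX = 258 MPa.
φR_n = 0.75 × 258 × 3300 × 10⁻³ = 638.5 kN.

φR_n ≈ 639 kN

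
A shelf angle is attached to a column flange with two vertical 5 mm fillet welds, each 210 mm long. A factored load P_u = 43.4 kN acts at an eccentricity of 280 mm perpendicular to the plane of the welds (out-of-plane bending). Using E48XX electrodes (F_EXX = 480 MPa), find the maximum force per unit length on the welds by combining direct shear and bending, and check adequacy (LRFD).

L_w = 2 × 210 = 420 mm; section modulus (unit throat) S = 2 × L²/6 = 14700 mm².
Direct shear f_v = P/L_w = 43.4×10³/420 = 103.3 N/mm.
Moment M = P × e = 43.4×10³ × 280 = 12152000 N·mm; bending f_b = M/S = 826.7 N/mm.
f_max = √(f_v² + f_b²) = √(103.3² + 826.7²) = 833.1 N/mm.
φr_n = 0.75 × 0.6 × 480 × (0.707 × 5) = 763.6 N/mm → NOT adequate.

f_max ≈ 833 N/mm; NOT adequate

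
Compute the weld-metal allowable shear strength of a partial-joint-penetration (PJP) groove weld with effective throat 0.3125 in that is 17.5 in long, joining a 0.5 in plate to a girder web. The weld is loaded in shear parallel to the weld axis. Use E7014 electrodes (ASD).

E70XX → F_EXX = 70 ksi.
Effective throat (given) t_e = 0.3125 in.
A_we = 0.3125 × 17.5 = 5.469 in².
F_nw = 0.6 F_EXX = 42 ksi.
R_n/Ω = (42 × 5.469) / 2.0 = 114.8 kips.

R_n/Ω ≈ 115 kips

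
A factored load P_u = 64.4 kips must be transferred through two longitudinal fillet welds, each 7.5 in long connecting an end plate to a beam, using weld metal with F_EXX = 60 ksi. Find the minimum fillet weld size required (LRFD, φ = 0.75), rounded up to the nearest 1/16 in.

w = 1/4 in

Total weld length L = 15 in.
Required throat t_e = P_u / (φ × 0.6 F_EXX × L) = 64.4 / (0.75 × 0.6 × 60 × 15) = 0.159 in.
Required leg w = t_e / 0.707 = 0.2249 in → use 1/4 in.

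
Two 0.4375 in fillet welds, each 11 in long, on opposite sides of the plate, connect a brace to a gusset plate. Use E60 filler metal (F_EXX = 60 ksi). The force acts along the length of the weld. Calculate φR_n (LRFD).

Effective throat t_e = 0.707 × 0.4375 = 0.3093 in.
Total length L = 22 in; A_we = 0.3093 × 22 = 6.805 in².
F_nw = 0.6 F_EXX = 0.6 × 60 = 36 ksi.
φR_n = 0.75 × 36 × 6.805 = 183.7 kip.

φR_n ≈ 184 kip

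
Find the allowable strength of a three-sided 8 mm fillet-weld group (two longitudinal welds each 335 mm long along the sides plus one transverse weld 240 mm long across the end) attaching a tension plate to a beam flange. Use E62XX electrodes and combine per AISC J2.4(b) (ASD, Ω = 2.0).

R_n/Ω ≈ 978 kN

E62XX → F_EXX = 620 MPa.
t_e = 0.707 × 8 = 5.656 mm.
R_nwl = 0.6 × 620 × 5.656 × 670 × 10⁻³ = 1410 kN (longitudinal, 2 welds).
R_nwt = 0.6 × 620 × 5.656 × 240 × 10⁻³ = 505 kN (transverse, base value).
(i) R_nwl + R_nwt = 1915 kN; (ii) 0.85 R_nwl + 1.5 R_nwt = 1956 kN.
R_n = max = 1956 kN [governs: (ii)]; R_n/Ω = 977.8 kN.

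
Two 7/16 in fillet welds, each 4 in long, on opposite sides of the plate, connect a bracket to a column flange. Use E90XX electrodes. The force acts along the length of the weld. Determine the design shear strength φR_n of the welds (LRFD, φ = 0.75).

E90XX → F_EXX = 90 ksi.
Effective throat t_e = 0.707 × 0.4375 = 0.3093 in.
Total length L = 8 in; A_we = 0.3093 × 8 = 2.474 in².
F_nw = 0.6 F_EXX = 0.6 × 90 = 54 ksi.
φR_n = 0.75 × 54 × 2.474 = 100.2 kips.

φR_n ≈ 100 kips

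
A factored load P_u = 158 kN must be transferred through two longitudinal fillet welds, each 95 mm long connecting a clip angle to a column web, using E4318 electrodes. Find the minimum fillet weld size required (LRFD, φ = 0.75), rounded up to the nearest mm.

E43XX → F_EXX = 430 MPa.
Total weld length L = 190 mm.
Required throat t_e = P_u / (φ × 0.6 F_EXX × L) = 158 / (0.75 × 0.6 × 430 × 190 × 10⁻³) = 4.298 mm.
Required leg w = t_e / 0.707 = 6.079 mm → use 7 mm.

w = 7 mm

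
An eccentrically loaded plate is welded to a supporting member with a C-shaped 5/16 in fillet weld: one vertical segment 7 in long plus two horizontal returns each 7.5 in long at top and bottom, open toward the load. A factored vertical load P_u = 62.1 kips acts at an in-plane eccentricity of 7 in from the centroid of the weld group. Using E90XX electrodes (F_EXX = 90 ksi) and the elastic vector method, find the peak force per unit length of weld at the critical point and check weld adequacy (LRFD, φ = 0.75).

Total weld length L_w = 22 in. Treat welds as unit-width lines.
Centroid: x̄ = 2×7.5×3.75 / 22 = 2.557 in from the vertical weld.
Polar moment about centroid: J = I_x + I_y = [7³/12 + 2×7.5×3.5²] + [7×2.557² + 2(7.5³/12 + 7.5×1.193²)] = 349.8 in³.
Direct shear f_v = P/L_w = 62.1 / 22 = 2.823 kip/in (vertical).
Torsion M = P·e = 62.1 × 7 = 434.7 kip·in.
Critical point at (x, y) = (4.943, 3.5) from centroid. f_tx = M·y/J = 4.35 kip/in; f_ty = M·x/J = 6.144 kip/in.
Resultant f_max = √[f_tx² + (f_v + f_ty)²] = √[4.35² + (2.823 + 6.144)²] = 9.966 kip/in.
Capacity per unit length: φr_n = 0.75 × 0.6 × 90 × (0.707 × 0.3125) = 8.948 kip/in.
9.966 > 8.948 → NOT adequate.

f_max ≈ 9.97 kip/in; NOT adequate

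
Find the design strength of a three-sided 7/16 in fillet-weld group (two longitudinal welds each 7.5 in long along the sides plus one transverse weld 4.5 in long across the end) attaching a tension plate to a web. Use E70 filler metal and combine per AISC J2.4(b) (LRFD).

φR_n ≈ 190 kip

E70XX → F_EXX = 70 ksi.
t_e = 0.707 × 0.4375 = 0.3093 in.
R_nwl = 0.6 × 70 × 0.3093 × 15 = 194.9 kip (longitudinal, 2 welds).
R_nwt = 0.6 × 70 × 0.3093 × 4.5 = 58.46 kip (transverse, base value).
(i) R_nwl + R_nwt = 253.3 kip; (ii) 0.85 R_nwl + 1.5 R_nwt = 253.3 kip.
R_n = max = 253.3 kip [governs: (ii)]; φR_n = 190 kip.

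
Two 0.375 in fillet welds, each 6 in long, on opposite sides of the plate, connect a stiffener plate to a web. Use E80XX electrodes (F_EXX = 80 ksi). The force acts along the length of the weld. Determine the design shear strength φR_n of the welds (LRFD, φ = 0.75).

φR_n ≈ 115 kip

Effective throat t_e = 0.707 × 0.375 = 0.2651 in.
Total length L = 12 in; A_we = 0.2651 × 12 = 3.181 in².
F_nw = 0.6 F_EXX = 0.6 × 80 = 48 ksi.
φR_n = 0.75 × 48 × 3.181 = 114.5 kip.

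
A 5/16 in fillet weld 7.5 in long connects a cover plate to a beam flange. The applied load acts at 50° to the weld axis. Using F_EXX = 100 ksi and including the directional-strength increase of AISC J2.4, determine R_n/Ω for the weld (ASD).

t_e = 0.707 × 0.3125 = 0.2209 in; A_we = 0.2209 × 7.5 = 1.657 in².
Directional factor: 1.0 + 0.5 sin^1.5(50°) = 1.335.
F_nw = 0.6 × 100 × 1.335 = 80.11 ksi.
R_n/Ω = (80.11 × 1.657) / 2.0 = 66.38 kip.

R_n/Ω ≈ 66.4 kip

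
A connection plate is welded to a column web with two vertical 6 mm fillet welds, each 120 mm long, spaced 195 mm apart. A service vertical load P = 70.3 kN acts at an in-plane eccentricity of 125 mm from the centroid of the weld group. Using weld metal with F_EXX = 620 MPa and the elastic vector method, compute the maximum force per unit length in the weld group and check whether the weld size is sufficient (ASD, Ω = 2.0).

f_max ≈ 659 N/mm; adequate

Total weld length L_w = 240 mm. Treat welds as unit-width lines.
Polar moment about centroid: J = 2[d³/12 + d(b/2)²] = 2[120³/12 + 120×97.5²] = 2570000 mm³.
Direct shear f_v = P/L_w = 70.3×10³ / 240 = 292.9 N/mm (vertical).
Torsion M = P·e = 70.3×10³ × 125 = 8787500 N·mm.
Critical point at (x, y) = (97.5, 60) from centroid. f_tx = M·y/J = 205.2 N/mm; f_ty = M·x/J = 333.4 N/mm.
Resultant f_max = √[f_tx² + (f_v + f_ty)²] = √[205.2² + (292.9 + 333.4)²] = 659.1 N/mm.
Capacity per unit length: r_n/Ω = (1/2.0) × 0.6 × 620 × (0.707 × 6) = 789 N/mm.
659.1 ≤ 789 → adequate.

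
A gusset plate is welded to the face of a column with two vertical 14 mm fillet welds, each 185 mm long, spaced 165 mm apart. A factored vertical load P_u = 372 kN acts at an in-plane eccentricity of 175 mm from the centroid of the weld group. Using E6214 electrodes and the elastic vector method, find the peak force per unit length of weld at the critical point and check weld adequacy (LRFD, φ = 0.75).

f_max ≈ 3020 N/mm; NOT adequate

E62XX → F_EXX = 620 MPa.
Total weld length L_w = 370 mm. Treat welds as unit-width lines.
Polar moment about centroid: J = 2[d³/12 + d(b/2)²] = 2[185³/12 + 185×82.5²] = 3574000 mm³.
Direct shear f_v = P/L_w = 372×10³ / 370 = 1005 N/mm (vertical).
Torsion M = P·e = 372×10³ × 175 = 65100000 N·mm.
Critical point at (x, y) = (82.5, 92.5) from centroid. f_tx = M·y/J = 1685 N/mm; f_ty = M·x/J = 1503 N/mm.
Resultant f_max = √[f_tx² + (f_v + f_ty)²] = √[1685² + (1005 + 1503)²] = 3022 N/mm.
Capacity per unit length: φr_n = 0.75 × 0.6 × 620 × (0.707 × 14) = 2762 N/mm.
3022 > 2762 → NOT adequate.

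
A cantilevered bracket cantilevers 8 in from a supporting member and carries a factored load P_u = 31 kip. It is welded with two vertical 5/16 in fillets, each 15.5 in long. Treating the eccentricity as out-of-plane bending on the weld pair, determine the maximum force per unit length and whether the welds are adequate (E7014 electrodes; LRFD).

f_max ≈ 3.25 kip/in; adequate

E70XX → F_EXX = 70 ksi.
L_w = 2 × 15.5 = 31 in; section modulus (unit throat) S = 2 × L²/6 = 80.08 in².
Direct shear f_v = P/L_w = 31/31 = 1 kip/in.
Moment M = P × e = 31 × 8 = 248 kip·in; bending f_b = M/S = 3.097 kip/in.
f_max = √(f_v² + f_b²) = √(1² + 3.097²) = 3.254 kip/in.
φr_n = 0.75 × 0.6 × 70 × (0.707 × 0.3125) = 6.96 kip/in → adequate.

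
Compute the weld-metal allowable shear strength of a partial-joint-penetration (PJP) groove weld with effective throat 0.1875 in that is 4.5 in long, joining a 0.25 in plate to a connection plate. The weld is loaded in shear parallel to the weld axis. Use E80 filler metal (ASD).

R_n/Ω ≈ 20.2 kips

E80XX → F_EXX = 80 ksi.
Effective throat (given) t_e = 0.1875 in.
A_we = 0.1875 × 4.5 = 0.8438 in².
F_nw = 0.6 F_EXX = 48 ksi.
R_n/Ω = (48 × 0.8438) / 2.0 = 20.25 kips.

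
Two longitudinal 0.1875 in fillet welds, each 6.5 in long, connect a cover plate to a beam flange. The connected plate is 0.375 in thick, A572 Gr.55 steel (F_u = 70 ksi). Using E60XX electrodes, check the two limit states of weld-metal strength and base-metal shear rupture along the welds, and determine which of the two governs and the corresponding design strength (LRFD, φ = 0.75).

E60XX → F_EXX = 60 ksi.
t_e = 0.707 × 0.1875 = 0.1326 in; L = 13 in.
Weld metal: φR_n = 0.75 × 0.6 × 60 × 0.1326 × 13 = 46.53 kip.
Base metal (shear rupture): φR_n = 0.75 × 0.6 × 70 × 0.375 × 13 = 153.6 kip.
Governing: weld metal.

φR_n ≈ 46.5 kip (weld metal governs)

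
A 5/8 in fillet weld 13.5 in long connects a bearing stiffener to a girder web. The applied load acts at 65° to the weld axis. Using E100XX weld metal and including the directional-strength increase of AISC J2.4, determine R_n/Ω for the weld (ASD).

R_n/Ω ≈ 256 kip

E100XX → F_EXX = 100 ksi.
t_e = 0.707 × 0.625 = 0.4419 in; A_we = 0.4419 × 13.5 = 5.965 in².
Directional factor: 1.0 + 0.5 sin^1.5(65°) = 1.431.
F_nw = 0.6 × 100 × 1.431 = 85.88 ksi.
R_n/Ω = (85.88 × 5.965) / 2.0 = 256.2 kip.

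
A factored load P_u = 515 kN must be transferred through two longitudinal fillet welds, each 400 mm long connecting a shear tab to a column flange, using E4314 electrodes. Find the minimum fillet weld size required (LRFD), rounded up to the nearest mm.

w = 5 mm

E43XX → F_EXX = 430 MPa.
Total weld length L = 800 mm.
Required throat t_e = P_u / (φ × 0.6 F_EXX × L) = 515 / (0.75 × 0.6 × 430 × 800 × 10⁻³) = 3.327 mm.
Required leg w = t_e / 0.707 = 4.706 mm → use 5 mm.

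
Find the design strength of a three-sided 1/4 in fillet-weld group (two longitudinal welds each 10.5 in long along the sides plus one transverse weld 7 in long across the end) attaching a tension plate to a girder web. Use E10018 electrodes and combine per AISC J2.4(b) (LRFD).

E100XX → F_EXX = 100 ksi.
t_e = 0.707 × 0.25 = 0.1767 in.
R_nwl = 0.6 × 100 × 0.1767 × 21 = 222.7 kip (longitudinal, 2 welds).
R_nwt = 0.6 × 100 × 0.1767 × 7 = 74.23 kip (transverse, base value).
(i) R_nwl + R_nwt = 296.9 kip; (ii) 0.85 R_nwl + 1.5 R_nwt = 300.7 kip.
R_n = max = 300.7 kip [governs: (ii)]; φR_n = 225.5 kip.

φR_n ≈ 225 kip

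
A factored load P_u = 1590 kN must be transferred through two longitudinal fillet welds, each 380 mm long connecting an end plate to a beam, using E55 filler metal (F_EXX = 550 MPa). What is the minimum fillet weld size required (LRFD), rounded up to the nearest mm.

Total weld length L = 760 mm.
Required throat t_e = P_u / (φ × 0.6 F_EXX × L) = 1590 / (0.75 × 0.6 × 550 × 760 × 10⁻³) = 8.453 mm.
Required leg w = t_e / 0.707 = 11.96 mm → use 12 mm.

w = 12 mm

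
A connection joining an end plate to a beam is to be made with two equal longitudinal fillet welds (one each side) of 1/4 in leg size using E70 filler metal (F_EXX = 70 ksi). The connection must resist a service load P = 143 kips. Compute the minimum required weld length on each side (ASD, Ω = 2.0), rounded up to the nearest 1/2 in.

Throat t_e = 0.707 × 0.25 = 0.1767 in.
r_n/Ω = (0.6 × 70 × 0.1767) / 2.0 = 3.712 kip/in.
L_req = P / (r_n/Ω) = 143 / 3.712 = 38.53 in total.
Per side: 38.53 / 2 = 19.26 in.
Round up → use L = 19.5 in on each side.

L = 19.5 in on each side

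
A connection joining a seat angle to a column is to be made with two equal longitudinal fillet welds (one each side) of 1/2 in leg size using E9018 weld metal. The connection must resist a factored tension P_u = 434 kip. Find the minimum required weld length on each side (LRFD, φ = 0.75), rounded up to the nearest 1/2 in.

E90XX → F_EXX = 90 ksi.
Throat t_e = 0.707 × 0.5 = 0.3535 in.
φr_n = 0.75 × 0.6 × 90 × 0.3535 = 14.32 kip/in.
L_req = P_u / φr_n = 434 / 14.32 = 30.31 in total.
Per side: 30.31 / 2 = 15.16 in.
Round up → use L = 15.5 in on each side.

L = 15.5 in on each side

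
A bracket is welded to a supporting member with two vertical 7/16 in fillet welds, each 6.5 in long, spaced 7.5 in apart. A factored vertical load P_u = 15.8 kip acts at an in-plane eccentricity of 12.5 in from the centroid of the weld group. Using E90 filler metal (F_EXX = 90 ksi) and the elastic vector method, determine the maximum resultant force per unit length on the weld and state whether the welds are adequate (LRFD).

Total weld length L_w = 13 in. Treat welds as unit-width lines.
Polar moment about centroid: J = 2[d³/12 + d(b/2)²] = 2[6.5³/12 + 6.5×3.75²] = 228.6 in³.
Direct shear f_v = P/L_w = 15.8 / 13 = 1.215 kip/in (vertical).
Torsion M = P·e = 15.8 × 12.5 = 197.5 kip·in.
Critical point at (x, y) = (3.75, 3.25) from centroid. f_tx = M·y/J = 2.808 kip/in; f_ty = M·x/J = 3.24 kip/in.
Resultant f_max = √[f_tx² + (f_v + f_ty)²] = √[2.808² + (1.215 + 3.24)²] = 5.267 kip/in.
Capacity per unit length: φr_n = 0.75 × 0.6 × 90 × (0.707 × 0.4375) = 12.53 kip/in.
5.267 ≤ 12.53 → adequate.

f_max ≈ 5.27 kip/in; adequate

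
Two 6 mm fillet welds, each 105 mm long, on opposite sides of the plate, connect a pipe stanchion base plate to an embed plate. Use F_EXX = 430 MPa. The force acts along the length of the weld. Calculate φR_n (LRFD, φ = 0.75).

Effective throat t_e = 0.707 × 6 = 4.242 mm.
Total length L = 210 mm; A_we = 4.242 × 210 = 890.8 mm².
F_nw = 0.6 F_EXX = 0.6 × 430 = 258 MPa.
φR_n = 0.75 × 258 × 890.8 × 10⁻³ = 172.4 kN.

φR_n ≈ 172 kN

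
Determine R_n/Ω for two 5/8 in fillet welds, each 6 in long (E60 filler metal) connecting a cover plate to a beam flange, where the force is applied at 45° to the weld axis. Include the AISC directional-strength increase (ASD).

E60XX → F_EXX = 60 ksi.
t_e = 0.707 × 0.625 = 0.4419 in; A_we = 0.4419 × 12 = 5.302 in².
Directional factor: 1.0 + 0.5 sin^1.5(45°) = 1.297.
F_nw = 0.6 × 60 × 1.297 = 46.7 ksi.
R_n/Ω = (46.7 × 5.302) / 2.0 = 123.8 kips.

R_n/Ω ≈ 124 kips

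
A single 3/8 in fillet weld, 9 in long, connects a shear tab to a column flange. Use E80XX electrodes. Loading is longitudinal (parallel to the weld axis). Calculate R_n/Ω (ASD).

R_n/Ω ≈ 57.3 kips

E80XX → F_EXX = 80 ksi.
Effective throat t_e = 0.707 × 0.375 = 0.2651 in.
Total length L = 9 in; A_we = 0.2651 × 9 = 2.386 in².
F_nw = 0.6 F_EXX = 0.6 × 80 = 48 ksi.
R_n = 48 × 2.386 = 114.5 kips; R_n/Ω = 114.5/2.0 = 57.27 kips.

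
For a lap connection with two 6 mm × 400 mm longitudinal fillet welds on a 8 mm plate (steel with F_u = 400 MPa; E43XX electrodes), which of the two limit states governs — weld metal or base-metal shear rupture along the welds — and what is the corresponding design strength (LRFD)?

E43XX → F_EXX = 430 MPa.
t_e = 0.707 × 6 = 4.242 mm; L = 800 mm.
Weld metal: φR_n = 0.75 × 0.6 × 430 × 4.242 × 800 × 10⁻³ = 656.7 kN.
Base metal (shear rupture): φR_n = 0.75 × 0.6 × 400 × 8 × 800 × 10⁻³ = 1152 kN.
Governing: weld metal.

φR_n ≈ 657 kN (weld metal governs)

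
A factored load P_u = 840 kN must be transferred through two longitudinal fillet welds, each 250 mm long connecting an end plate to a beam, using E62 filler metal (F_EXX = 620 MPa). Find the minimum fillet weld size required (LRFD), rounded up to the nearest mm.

w = 9 mm

Total weld length L = 500 mm.
Required throat t_e = P_u / (φ × 0.6 F_EXX × L) = 840 / (0.75 × 0.6 × 620 × 500 × 10⁻³) = 6.022 mm.
Required leg w = t_e / 0.707 = 8.517 mm → use 9 mm.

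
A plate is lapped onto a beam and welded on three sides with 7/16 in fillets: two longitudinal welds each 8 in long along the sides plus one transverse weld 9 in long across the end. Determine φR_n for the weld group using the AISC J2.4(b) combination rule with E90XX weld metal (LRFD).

E90XX → F_EXX = 90 ksi.
t_e = 0.707 × 0.4375 = 0.3093 in.
R_nwl = 0.6 × 90 × 0.3093 × 16 = 267.2 kip (longitudinal, 2 welds).
R_nwt = 0.6 × 90 × 0.3093 × 9 = 150.3 kip (transverse, base value).
(i) R_nwl + R_nwt = 417.6 kip; (ii) 0.85 R_nwl + 1.5 R_nwt = 452.6 kip.
R_n = max = 452.6 kip [governs: (ii)]; φR_n = 339.5 kip.

φR_n ≈ 339 kip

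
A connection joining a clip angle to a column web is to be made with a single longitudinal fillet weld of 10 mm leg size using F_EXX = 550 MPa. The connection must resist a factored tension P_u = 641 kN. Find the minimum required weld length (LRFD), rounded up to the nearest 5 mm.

Throat t_e = 0.707 × 10 = 7.07 mm.
φr_n = 0.75 × 0.6 × 550 × 7.07 × 10⁻³ = 1.75 kN/mm.
L_req = P_u / φr_n = 641 / 1.75 = 366.3 mm total.
Round up → use L = 370 mm.

L = 370 mm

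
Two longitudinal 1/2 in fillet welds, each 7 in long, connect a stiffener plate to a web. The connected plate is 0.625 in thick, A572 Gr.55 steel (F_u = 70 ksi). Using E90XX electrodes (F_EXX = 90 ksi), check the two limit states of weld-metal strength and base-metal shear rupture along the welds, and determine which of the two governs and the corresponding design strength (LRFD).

t_e = 0.707 × 0.5 = 0.3535 in; L = 14 in.
Weld metal: φR_n = 0.75 × 0.6 × 90 × 0.3535 × 14 = 200.4 kip.
Base metal (shear rupture): φR_n = 0.75 × 0.6 × 70 × 0.625 × 14 = 275.6 kip.
Governing: weld metal.

φR_n ≈ 200 kip (weld metal governs)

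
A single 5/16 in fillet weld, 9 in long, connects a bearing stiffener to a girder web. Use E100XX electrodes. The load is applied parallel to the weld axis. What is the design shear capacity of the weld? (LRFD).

E100XX → F_EXX = 100 ksi.
Effective throat t_e = 0.707 × 0.3125 = 0.2209 in.
Total length L = 9 in; A_we = 0.2209 × 9 = 1.988 in².
F_nw = 0.6 F_EXX = 0.6 × 100 = 60 ksi.
φR_n = 0.75 × 60 × 1.988 = 89.48 kip.

φR_n ≈ 89.5 kip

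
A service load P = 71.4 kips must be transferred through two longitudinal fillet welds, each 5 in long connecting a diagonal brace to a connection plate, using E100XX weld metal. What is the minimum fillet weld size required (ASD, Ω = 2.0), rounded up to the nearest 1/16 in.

E100XX → F_EXX = 100 ksi.
Total weld length L = 10 in.
Required throat t_e = P × Ω / (0.6 F_EXX × L) = 71.4 × 2.0 / (0.6 × 100 × 10) = 0.238 in.
Required leg w = t_e / 0.707 = 0.3366 in → use 3/8 in.

w = 3/8 in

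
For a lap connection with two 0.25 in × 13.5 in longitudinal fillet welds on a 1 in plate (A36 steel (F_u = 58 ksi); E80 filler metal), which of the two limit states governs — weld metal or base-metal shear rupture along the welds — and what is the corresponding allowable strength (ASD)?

E80XX → F_EXX = 80 ksi.
t_e = 0.707 × 0.25 = 0.1767 in; L = 27 in.
Weld metal: R_n/Ω = (1/2.0) × 0.6 × 80 × 0.1767 × 27 = 114.5 kips.
Base metal (shear rupture): R_n/Ω = (1/2.0) × 0.6 × 58 × 1 × 27 = 469.8 kips.
Governing: weld metal.

R_n/Ω ≈ 115 kips (weld metal governs)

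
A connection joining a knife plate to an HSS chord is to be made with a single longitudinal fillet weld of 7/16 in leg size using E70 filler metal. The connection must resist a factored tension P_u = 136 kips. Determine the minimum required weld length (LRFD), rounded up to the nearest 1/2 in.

E70XX → F_EXX = 70 ksi.
Throat t_e = 0.707 × 0.4375 = 0.3093 in.
φr_n = 0.75 × 0.6 × 70 × 0.3093 = 9.743 kips/in.
L_req = P_u / φr_n = 136 / 9.743 = 13.96 in total.
Round up → use L = 14 in.

L = 14 in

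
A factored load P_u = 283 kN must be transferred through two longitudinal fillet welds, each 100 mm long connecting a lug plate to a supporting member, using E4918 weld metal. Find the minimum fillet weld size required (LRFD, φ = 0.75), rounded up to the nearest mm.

w = 10 mm

E49XX → F_EXX = 490 MPa.
Total weld length L = 200 mm.
Required throat t_e = P_u / (φ × 0.6 F_EXX × L) = 283 / (0.75 × 0.6 × 490 × 200 × 10⁻³) = 6.417 mm.
Required leg w = t_e / 0.707 = 9.077 mm → use 10 mm.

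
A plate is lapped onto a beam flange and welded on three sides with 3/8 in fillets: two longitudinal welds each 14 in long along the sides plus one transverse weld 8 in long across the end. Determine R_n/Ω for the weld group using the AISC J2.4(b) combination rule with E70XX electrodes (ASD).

R_n/Ω ≈ 200 kips

E70XX → F_EXX = 70 ksi.
t_e = 0.707 × 0.375 = 0.2651 in.
R_nwl = 0.6 × 70 × 0.2651 × 28 = 311.8 kips (longitudinal, 2 welds).
R_nwt = 0.6 × 70 × 0.2651 × 8 = 89.08 kips (transverse, base value).
(i) R_nwl + R_nwt = 400.9 kips; (ii) 0.85 R_nwl + 1.5 R_nwt = 398.6 kips.
R_n = max = 400.9 kips [governs: (i)]; R_n/Ω = 200.4 kips.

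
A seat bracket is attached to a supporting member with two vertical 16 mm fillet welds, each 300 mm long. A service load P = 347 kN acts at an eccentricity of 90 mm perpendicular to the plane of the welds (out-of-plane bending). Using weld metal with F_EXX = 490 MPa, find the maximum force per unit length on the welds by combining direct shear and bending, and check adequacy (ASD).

f_max ≈ 1190 N/mm; adequate

L_w = 2 × 300 = 600 mm; section modulus (unit throat) S = 2 × L²/6 = 30000 mm².
Direct shear f_v = P/L_w = 347×10³/600 = 578.3 N/mm.
Moment M = P × e = 347×10³ × 90 = 31230000 N·mm; bending f_b = M/S = 1041 N/mm.
f_max = √(f_v² + f_b²) = √(578.3² + 1041²) = 1191 N/mm.
r_n/Ω = (1/2.0) × 0.6 × 490 × (0.707 × 16) = 1663 N/mm → adequate.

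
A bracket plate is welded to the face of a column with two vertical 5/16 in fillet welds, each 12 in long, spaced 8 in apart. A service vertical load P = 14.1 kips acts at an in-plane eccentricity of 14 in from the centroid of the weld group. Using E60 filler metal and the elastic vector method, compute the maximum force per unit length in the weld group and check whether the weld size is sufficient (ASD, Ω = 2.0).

f_max ≈ 2.49 kip/in; adequate

E60XX → F_EXX = 60 ksi.
Total weld length L_w = 24 in. Treat welds as unit-width lines.
Polar moment about centroid: J = 2[d³/12 + d(b/2)²] = 2[12³/12 + 12×4²] = 672 in³.
Direct shear f_v = P/L_w = 14.1 / 24 = 0.5875 kip/in (vertical).
Torsion M = P·e = 14.1 × 14 = 197.4 kip·in.
Critical point at (x, y) = (4, 6) from centroid. f_tx = M·y/J = 1.763 kip/in; f_ty = M·x/J = 1.175 kip/in.
Resultant f_max = √[f_tx² + (f_v + f_ty)²] = √[1.763² + (0.5875 + 1.175)²] = 2.493 kip/in.
Capacity per unit length: r_n/Ω = (1/2.0) × 0.6 × 60 × (0.707 × 0.3125) = 3.977 kip/in.
2.493 ≤ 3.977 → adequate.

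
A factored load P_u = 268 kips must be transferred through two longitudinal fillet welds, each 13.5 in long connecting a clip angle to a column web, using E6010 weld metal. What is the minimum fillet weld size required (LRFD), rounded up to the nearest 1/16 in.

E60XX → F_EXX = 60 ksi.
Total weld length L = 27 in.
Required throat t_e = P_u / (φ × 0.6 F_EXX × L) = 268 / (0.75 × 0.6 × 60 × 27) = 0.3676 in.
Required leg w = t_e / 0.707 = 0.52 in → use 9/16 in.

w = 9/16 in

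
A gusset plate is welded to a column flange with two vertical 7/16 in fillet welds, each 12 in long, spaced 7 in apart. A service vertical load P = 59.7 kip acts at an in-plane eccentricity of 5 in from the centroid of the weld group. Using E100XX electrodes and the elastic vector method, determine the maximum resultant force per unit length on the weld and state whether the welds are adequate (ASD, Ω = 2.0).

E100XX → F_EXX = 100 ksi.
Total weld length L_w = 24 in. Treat welds as unit-width lines.
Polar moment about centroid: J = 2[d³/12 + d(b/2)²] = 2[12³/12 + 12×3.5²] = 582 in³.
Direct shear f_v = P/L_w = 59.7 / 24 = 2.488 kip/in (vertical).
Torsion M = P·e = 59.7 × 5 = 298.5 kip·in.
Critical point at (x, y) = (3.5, 6) from centroid. f_tx = M·y/J = 3.077 kip/in; f_ty = M·x/J = 1.795 kip/in.
Resultant f_max = √[f_tx² + (f_v + f_ty)²] = √[3.077² + (2.488 + 1.795)²] = 5.274 kip/in.
Capacity per unit length: r_n/Ω = (1/2.0) × 0.6 × 100 × (0.707 × 0.4375) = 9.279 kip/in.
5.274 ≤ 9.279 → adequate.

f_max ≈ 5.27 kip/in; adequate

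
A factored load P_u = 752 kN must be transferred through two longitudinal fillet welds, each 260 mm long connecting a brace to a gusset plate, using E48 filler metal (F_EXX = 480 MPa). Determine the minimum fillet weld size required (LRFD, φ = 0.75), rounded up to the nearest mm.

w = 10 mm

Total weld length L = 520 mm.
Required throat t_e = P_u / (φ × 0.6 F_EXX × L) = 752 / (0.75 × 0.6 × 480 × 520 × 10⁻³) = 6.695 mm.
Required leg w = t_e / 0.707 = 9.47 mm → use 10 mm.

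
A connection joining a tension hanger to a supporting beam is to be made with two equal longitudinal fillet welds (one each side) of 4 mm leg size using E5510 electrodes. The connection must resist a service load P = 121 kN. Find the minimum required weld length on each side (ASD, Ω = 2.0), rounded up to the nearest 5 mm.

L = 130 mm on each side

E55XX → F_EXX = 550 MPa.
Throat t_e = 0.707 × 4 = 2.828 mm.
r_n/Ω = (0.6 × 550 × 2.828) / 2.0 = 466.6 N/mm = 0.4666 kN/mm.
L_req = P / (r_n/Ω) = 121 / 0.4666 = 259.3 mm total.
Per side: 259.3 / 2 = 129.7 mm.
Round up → use L = 130 mm on each side.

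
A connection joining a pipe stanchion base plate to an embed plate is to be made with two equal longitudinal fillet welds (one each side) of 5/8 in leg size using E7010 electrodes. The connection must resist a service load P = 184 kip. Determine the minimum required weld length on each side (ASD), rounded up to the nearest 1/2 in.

E70XX → F_EXX = 70 ksi.
Throat t_e = 0.707 × 0.625 = 0.4419 in.
r_n/Ω = (0.6 × 70 × 0.4419) / 2.0 = 9.279 kip/in.
L_req = P / (r_n/Ω) = 184 / 9.279 = 19.83 in total.
Per side: 19.83 / 2 = 9.914 in.
Round up → use L = 10 in on each side.

L = 10 in on each side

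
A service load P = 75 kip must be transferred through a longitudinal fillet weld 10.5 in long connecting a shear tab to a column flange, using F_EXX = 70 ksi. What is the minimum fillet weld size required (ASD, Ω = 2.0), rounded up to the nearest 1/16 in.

Total weld length L = 10.5 in.
Required throat t_e = P × Ω / (0.6 F_EXX × L) = 75 × 2.0 / (0.6 × 70 × 10.5) = 0.3401 in.
Required leg w = t_e / 0.707 = 0.4811 in → use 1/2 in.

w = 1/2 in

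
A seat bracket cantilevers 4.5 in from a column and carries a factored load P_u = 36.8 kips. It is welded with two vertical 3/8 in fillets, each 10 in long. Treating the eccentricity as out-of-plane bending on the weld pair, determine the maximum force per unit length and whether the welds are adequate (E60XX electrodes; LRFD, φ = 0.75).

f_max ≈ 5.3 kip/in; adequate

E60XX → F_EXX = 60 ksi.
L_w = 2 × 10 = 20 in; section modulus (unit throat) S = 2 × L²/6 = 33.33 in².
Direct shear f_v = P/L_w = 36.8/20 = 1.84 kip/in.
Moment M = P × e = 36.8 × 4.5 = 165.6 kip·in; bending f_b = M/S = 4.968 kip/in.
f_max = √(f_v² + f_b²) = √(1.84² + 4.968²) = 5.298 kip/in.
φr_n = 0.75 × 0.6 × 60 × (0.707 × 0.375) = 7.158 kip/in → adequate.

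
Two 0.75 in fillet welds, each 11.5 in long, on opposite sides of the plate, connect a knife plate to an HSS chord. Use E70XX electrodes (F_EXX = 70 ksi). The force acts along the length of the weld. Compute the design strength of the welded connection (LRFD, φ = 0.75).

Effective throat t_e = 0.707 × 0.75 = 0.5302 in.
Total length L = 23 in; A_we = 0.5302 × 23 = 12.2 in².
F_nw = 0.6 F_EXX = 0.6 × 70 = 42 ksi.
φR_n = 0.75 × 42 × 12.2 = 384.2 kip.

φR_n ≈ 384 kip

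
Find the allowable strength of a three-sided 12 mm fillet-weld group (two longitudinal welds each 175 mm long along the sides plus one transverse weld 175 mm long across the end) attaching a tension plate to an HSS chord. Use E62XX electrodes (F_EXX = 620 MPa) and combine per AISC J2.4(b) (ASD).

t_e = 0.707 × 12 = 8.484 mm.
R_nwl = 0.6 × 620 × 8.484 × 350 × 10⁻³ = 1105 kN (longitudinal, 2 welds).
R_nwt = 0.6 × 620 × 8.484 × 175 × 10⁻³ = 552.3 kN (transverse, base value).
(i) R_nwl + R_nwt = 1657 kN; (ii) 0.85 R_nwl + 1.5 R_nwt = 1767 kN.
R_n = max = 1767 kN [governs: (ii)]; R_n/Ω = 883.7 kN.

R_n/Ω ≈ 884 kN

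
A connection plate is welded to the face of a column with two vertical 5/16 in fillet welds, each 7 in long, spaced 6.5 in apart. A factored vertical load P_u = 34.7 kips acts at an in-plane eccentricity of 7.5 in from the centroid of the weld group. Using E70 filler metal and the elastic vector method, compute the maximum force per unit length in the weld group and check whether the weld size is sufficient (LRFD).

f_max ≈ 7.96 kip/in; NOT adequate

E70XX → F_EXX = 70 ksi.
Total weld length L_w = 14 in. Treat welds as unit-width lines.
Polar moment about centroid: J = 2[d³/12 + d(b/2)²] = 2[7³/12 + 7×3.25²] = 205 in³.
Direct shear f_v = P/L_w = 34.7 / 14 = 2.479 kip/in (vertical).
Torsion M = P·e = 34.7 × 7.5 = 260.25 kip·in.
Critical point at (x, y) = (3.25, 3.5) from centroid. f_tx = M·y/J = 4.442 kip/in; f_ty = M·x/J = 4.125 kip/in.
Resultant f_max = √[f_tx² + (f_v + f_ty)²] = √[4.442² + (2.479 + 4.125)²] = 7.959 kip/in.
Capacity per unit length: φr_n = 0.75 × 0.6 × 70 × (0.707 × 0.3125) = 6.96 kip/in.
7.959 > 6.96 → NOT adequate.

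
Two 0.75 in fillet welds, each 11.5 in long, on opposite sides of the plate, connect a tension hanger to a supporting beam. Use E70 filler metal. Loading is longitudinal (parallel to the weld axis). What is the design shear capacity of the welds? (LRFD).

E70XX → F_EXX = 70 ksi.
Effective throat t_e = 0.707 × 0.75 = 0.5302 in.
Total length L = 23 in; A_we = 0.5302 × 23 = 12.2 in².
F_nw = 0.6 F_EXX = 0.6 × 70 = 42 ksi.
φR_n = 0.75 × 42 × 12.2 = 384.2 kips.

φR_n ≈ 384 kips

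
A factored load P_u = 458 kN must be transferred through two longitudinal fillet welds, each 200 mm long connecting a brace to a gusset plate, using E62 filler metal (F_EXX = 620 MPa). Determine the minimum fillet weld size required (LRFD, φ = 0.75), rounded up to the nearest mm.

w = 6 mm

Total weld length L = 400 mm.
Required throat t_e = P_u / (φ × 0.6 F_EXX × L) = 458 / (0.75 × 0.6 × 620 × 400 × 10⁻³) = 4.104 mm.
Required leg w = t_e / 0.707 = 5.805 mm → use 6 mm.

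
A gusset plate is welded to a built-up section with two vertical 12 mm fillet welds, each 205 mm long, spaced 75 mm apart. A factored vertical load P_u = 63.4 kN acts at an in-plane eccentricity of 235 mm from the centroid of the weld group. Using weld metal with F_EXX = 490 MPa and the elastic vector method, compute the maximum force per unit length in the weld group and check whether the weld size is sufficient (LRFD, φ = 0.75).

f_max ≈ 873 N/mm; adequate

Total weld length L_w = 410 mm. Treat welds as unit-width lines.
Polar moment about centroid: J = 2[d³/12 + d(b/2)²] = 2[205³/12 + 205×37.5²] = 2012000 mm³.
Direct shear f_v = P/L_w = 63.4×10³ / 410 = 154.6 N/mm (vertical).
Torsion M = P·e = 63.4×10³ × 235 = 14899000 N·mm.
Critical point at (x, y) = (37.5, 102.5) from centroid. f_tx = M·y/J = 758.9 N/mm; f_ty = M·x/J = 277.6 N/mm.
Resultant f_max = √[f_tx² + (f_v + f_ty)²] = √[758.9² + (154.6 + 277.6)²] = 873.3 N/mm.
Capacity per unit length: φr_n = 0.75 × 0.6 × 490 × (0.707 × 12) = 1871 N/mm.
873.3 ≤ 1871 → adequate.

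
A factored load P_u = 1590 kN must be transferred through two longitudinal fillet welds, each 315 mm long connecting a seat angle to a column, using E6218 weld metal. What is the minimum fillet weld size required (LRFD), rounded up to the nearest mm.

w = 13 mm

E62XX → F_EXX = 620 MPa.
Total weld length L = 630 mm.
Required throat t_e = P_u / (φ × 0.6 F_EXX × L) = 1590 / (0.75 × 0.6 × 620 × 630 × 10⁻³) = 9.046 mm.
Required leg w = t_e / 0.707 = 12.79 mm → use 13 mm.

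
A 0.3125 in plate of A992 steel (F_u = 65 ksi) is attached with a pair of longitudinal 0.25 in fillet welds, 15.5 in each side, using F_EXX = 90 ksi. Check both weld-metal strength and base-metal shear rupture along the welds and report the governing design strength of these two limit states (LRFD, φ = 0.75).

φR_n ≈ 222 kips (weld metal governs)

t_e = 0.707 × 0.25 = 0.1767 in; L = 31 in.
Weld metal: φR_n = 0.75 × 0.6 × 90 × 0.1767 × 31 = 221.9 kips.
Base metal (shear rupture): φR_n = 0.75 × 0.6 × 65 × 0.3125 × 31 = 283.4 kips.
Governing: weld metal.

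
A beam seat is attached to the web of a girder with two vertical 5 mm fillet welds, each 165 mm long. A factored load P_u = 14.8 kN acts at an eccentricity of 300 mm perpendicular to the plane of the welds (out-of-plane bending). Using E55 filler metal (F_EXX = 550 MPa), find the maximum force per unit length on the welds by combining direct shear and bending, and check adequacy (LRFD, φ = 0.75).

f_max ≈ 491 N/mm; adequate

L_w = 2 × 165 = 330 mm; section modulus (unit throat) S = 2 × L²/6 = 9075 mm².
Direct shear f_v = P/L_w = 14.8×10³/330 = 44.85 N/mm.
Moment M = P × e = 14.8×10³ × 300 = 4440000 N·mm; bending f_b = M/S = 489.3 N/mm.
f_max = √(f_v² + f_b²) = √(44.85² + 489.3²) = 491.3 N/mm.
φr_n = 0.75 × 0.6 × 550 × (0.707 × 5) = 874.9 N/mm → adequate.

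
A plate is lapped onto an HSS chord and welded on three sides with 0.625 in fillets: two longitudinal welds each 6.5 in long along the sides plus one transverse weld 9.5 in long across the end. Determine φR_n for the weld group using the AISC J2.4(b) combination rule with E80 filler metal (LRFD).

E80XX → F_EXX = 80 ksi.
t_e = 0.707 × 0.625 = 0.4419 in.
R_nwl = 0.6 × 80 × 0.4419 × 13 = 275.7 kips (longitudinal, 2 welds).
R_nwt = 0.6 × 80 × 0.4419 × 9.5 = 201.5 kips (transverse, base value).
(i) R_nwl + R_nwt = 477.2 kips; (ii) 0.85 R_nwl + 1.5 R_nwt = 536.6 kips.
R_n = max = 536.6 kips [governs: (ii)]; φR_n = 402.5 kips.

φR_n ≈ 402 kips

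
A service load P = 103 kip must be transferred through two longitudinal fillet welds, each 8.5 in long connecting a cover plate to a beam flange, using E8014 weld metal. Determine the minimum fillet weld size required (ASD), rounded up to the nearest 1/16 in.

E80XX → F_EXX = 80 ksi.
Total weld length L = 17 in.
Required throat t_e = P × Ω / (0.6 F_EXX × L) = 103 × 2.0 / (0.6 × 80 × 17) = 0.2525 in.
Required leg w = t_e / 0.707 = 0.3571 in → use 3/8 in.

w = 3/8 in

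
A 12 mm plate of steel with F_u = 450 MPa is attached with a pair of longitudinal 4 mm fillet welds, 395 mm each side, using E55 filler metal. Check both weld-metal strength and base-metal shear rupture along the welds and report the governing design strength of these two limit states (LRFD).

φR_n ≈ 553 kN (weld metal governs)

E55XX → F_EXX = 550 MPa.
t_e = 0.707 × 4 = 2.828 mm; L = 790 mm.
Weld metal: φR_n = 0.75 × 0.6 × 550 × 2.828 × 790 × 10⁻³ = 552.9 kN.
Base metal (shear rupture): φR_n = 0.75 × 0.6 × 450 × 12 × 790 × 10⁻³ = 1920 kN.
Governing: weld metal.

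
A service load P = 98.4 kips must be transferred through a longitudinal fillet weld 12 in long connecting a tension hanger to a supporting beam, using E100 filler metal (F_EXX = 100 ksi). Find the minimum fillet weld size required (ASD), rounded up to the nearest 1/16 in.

Total weld length L = 12 in.
Required throat t_e = P × Ω / (0.6 F_EXX × L) = 98.4 × 2.0 / (0.6 × 100 × 12) = 0.2733 in.
Required leg w = t_e / 0.707 = 0.3866 in → use 7/16 in.

w = 7/16 in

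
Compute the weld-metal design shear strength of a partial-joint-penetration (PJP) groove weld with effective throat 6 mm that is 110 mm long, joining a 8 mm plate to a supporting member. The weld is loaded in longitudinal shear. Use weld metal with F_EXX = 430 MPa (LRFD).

Effective throat (given) t_e = 6 mm.
A_we = 6 × 110 = 660 mm².
F_nw = 0.6 F_EXX = 258 MPa.
φR_n = 0.75 × 258 × 660 × 10⁻³ = 127.7 kN.

φR_n ≈ 128 kN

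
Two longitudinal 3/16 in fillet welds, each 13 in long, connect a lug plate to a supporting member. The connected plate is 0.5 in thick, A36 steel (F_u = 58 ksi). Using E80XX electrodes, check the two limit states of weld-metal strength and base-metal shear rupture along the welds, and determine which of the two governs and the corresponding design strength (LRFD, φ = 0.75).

φR_n ≈ 124 kips (weld metal governs)

E80XX → F_EXX = 80 ksi.
t_e = 0.707 × 0.1875 = 0.1326 in; L = 26 in.
Weld metal: φR_n = 0.75 × 0.6 × 80 × 0.1326 × 26 = 124.1 kips.
Base metal (shear rupture): φR_n = 0.75 × 0.6 × 58 × 0.5 × 26 = 339.3 kips.
Governing: weld metal.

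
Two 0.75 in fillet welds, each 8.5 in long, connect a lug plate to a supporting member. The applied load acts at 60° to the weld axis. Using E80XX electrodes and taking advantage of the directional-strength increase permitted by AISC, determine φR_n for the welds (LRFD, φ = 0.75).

φR_n ≈ 455 kip

E80XX → F_EXX = 80 ksi.
t_e = 0.707 × 0.75 = 0.5302 in; A_we = 0.5302 × 17 = 9.014 in².
Directional factor: 1.0 + 0.5 sin^1.5(60°) = 1.403.
F_nw = 0.6 × 80 × 1.403 = 67.34 ksi.
φR_n = 0.75 × 67.34 × 9.014 = 455.3 kip.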